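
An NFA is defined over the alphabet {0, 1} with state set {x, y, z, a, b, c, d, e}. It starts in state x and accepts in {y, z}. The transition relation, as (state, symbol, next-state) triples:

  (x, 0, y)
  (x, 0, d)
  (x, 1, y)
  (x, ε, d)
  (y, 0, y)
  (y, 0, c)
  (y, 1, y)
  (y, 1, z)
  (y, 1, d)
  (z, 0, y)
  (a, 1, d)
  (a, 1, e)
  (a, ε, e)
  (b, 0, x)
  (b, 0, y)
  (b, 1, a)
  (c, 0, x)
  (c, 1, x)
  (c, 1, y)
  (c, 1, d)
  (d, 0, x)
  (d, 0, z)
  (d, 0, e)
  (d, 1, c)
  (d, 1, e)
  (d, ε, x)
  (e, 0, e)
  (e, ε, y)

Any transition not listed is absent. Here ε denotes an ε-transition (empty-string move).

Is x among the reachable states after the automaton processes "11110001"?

Yes

Start: ε-closure({x}) = {x, d}.
Read '1': {x, d} → {y, c, e}.
Read '1': {y, c, e} → {x, y, z, d}.
Read '1': {x, y, z, d} → {x, y, z, c, d, e}.
Read '1': {x, y, z, c, d, e} → {x, y, z, c, d, e}.
Read '0': {x, y, z, c, d, e} → {x, y, z, c, d, e}.
Read '0': {x, y, z, c, d, e} → {x, y, z, c, d, e}.
Read '0': {x, y, z, c, d, e} → {x, y, z, c, d, e}.
Read '1': {x, y, z, c, d, e} → {x, y, z, c, d, e}.
State x is in {x, y, z, c, d, e}.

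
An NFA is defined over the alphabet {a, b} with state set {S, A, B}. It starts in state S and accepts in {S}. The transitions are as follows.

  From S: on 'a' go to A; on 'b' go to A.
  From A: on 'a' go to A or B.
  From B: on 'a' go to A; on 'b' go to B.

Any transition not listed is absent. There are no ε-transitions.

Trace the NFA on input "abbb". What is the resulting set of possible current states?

∅

Start in {S}.
Read 'a': S→{A}; now {A}.
Read 'b': A→∅; now ∅.
The set is empty and remains empty for the remaining 2 symbols.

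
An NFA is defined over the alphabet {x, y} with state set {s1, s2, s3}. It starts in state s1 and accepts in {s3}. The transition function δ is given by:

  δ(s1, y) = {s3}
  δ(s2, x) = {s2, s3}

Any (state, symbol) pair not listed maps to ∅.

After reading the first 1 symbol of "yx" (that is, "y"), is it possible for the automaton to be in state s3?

Yes

Start in {s1}.
Read 'y': {s1} → {s3}.
State s3 is in {s3}.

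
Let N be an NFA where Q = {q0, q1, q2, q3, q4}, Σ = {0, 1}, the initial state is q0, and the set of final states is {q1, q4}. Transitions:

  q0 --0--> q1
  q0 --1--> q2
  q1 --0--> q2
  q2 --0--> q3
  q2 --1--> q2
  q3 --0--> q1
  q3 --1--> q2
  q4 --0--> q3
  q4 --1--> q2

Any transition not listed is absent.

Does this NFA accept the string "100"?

Yes

Start in {q0}.
Read '1': q0→{q2}; now {q2}.
Read '0': q2→{q3}; now {q3}.
Read '0': q3→{q1}; now {q1}.
The final set {q1} contains the accepting state q1.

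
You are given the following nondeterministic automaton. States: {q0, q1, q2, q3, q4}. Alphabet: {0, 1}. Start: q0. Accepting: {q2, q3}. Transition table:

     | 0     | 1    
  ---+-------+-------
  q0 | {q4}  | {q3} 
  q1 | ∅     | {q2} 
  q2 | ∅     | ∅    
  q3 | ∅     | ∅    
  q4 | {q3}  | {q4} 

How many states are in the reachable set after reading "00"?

Start in {q0}.
Read '0': q0→{q4}; now {q4}.
Read '0': q4→{q3}; now {q3}.
That set has 1 state.

1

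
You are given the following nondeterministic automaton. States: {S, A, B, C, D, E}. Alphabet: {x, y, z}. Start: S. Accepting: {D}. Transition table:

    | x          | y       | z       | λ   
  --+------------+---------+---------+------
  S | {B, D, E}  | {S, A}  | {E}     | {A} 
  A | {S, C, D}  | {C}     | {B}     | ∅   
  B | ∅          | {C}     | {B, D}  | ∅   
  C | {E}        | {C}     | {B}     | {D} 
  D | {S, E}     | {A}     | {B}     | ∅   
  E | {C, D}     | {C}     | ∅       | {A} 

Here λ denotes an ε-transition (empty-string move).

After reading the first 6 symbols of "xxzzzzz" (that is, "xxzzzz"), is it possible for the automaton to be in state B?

Yes

Start: ε-closure({S}) = {S, A}.
Read 'x': S→{B, D, E}, A→{S, C, D}; union {S, B, C, D, E}; ε-closure = {S, A, B, C, D, E}.
Read 'x': S→{B, D, E}, A→{S, C, D}, B→∅, C→{E}, D→{S, E}, E→{C, D}; union {S, B, C, D, E}; ε-closure = {S, A, B, C, D, E}.
Read 'z': S→{E}, A→{B}, B→{B, D}, C→{B}, D→{B}, E→∅; union {B, D, E}; ε-closure = {A, B, D, E}.
Read 'z': A→{B}, B→{B, D}, D→{B}, E→∅; now {B, D}.
Read 'z': B→{B, D}, D→{B}; now {B, D}.
Read 'z': B→{B, D}, D→{B}; now {B, D}.
State B is in {B, D}.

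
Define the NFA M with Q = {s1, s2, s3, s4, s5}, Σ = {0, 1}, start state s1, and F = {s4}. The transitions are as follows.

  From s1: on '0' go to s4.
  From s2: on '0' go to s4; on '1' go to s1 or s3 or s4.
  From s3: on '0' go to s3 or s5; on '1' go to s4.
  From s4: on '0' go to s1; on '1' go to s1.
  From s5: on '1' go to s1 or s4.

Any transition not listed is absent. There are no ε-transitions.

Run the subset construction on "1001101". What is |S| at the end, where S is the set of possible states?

0

Start in {s1}.
Read '1': {s1} → ∅.
The set is empty and remains empty for the remaining 6 symbols.
That set has 0 states.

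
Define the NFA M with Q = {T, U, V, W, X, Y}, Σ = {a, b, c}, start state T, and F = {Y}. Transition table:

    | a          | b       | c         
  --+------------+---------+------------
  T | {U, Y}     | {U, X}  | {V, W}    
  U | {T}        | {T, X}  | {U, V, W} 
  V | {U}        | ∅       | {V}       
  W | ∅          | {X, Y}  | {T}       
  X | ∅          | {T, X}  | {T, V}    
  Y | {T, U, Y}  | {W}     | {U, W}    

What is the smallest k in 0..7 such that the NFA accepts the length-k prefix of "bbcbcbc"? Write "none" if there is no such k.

4

Start in {T}.
Read 'b': {T} → {U, X}.
Read 'b': {U, X} → {T, X}.
Read 'c': {T, X} → {T, V, W}.
Read 'b': {T, V, W} → {U, X, Y}.
None of the earlier sets intersect F, but {U, X, Y} does.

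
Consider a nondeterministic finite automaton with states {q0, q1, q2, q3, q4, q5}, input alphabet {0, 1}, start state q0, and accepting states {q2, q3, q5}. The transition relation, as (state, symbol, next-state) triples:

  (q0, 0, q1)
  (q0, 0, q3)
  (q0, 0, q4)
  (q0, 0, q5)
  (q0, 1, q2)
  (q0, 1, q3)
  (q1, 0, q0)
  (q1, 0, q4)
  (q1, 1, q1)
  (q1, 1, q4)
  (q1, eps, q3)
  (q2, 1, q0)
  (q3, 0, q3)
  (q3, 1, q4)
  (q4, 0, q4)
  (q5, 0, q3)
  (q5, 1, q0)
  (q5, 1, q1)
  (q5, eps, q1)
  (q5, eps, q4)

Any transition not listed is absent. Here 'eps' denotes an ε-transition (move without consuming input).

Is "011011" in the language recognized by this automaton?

No

Start in {q0}.
Read '0': q0→{q1, q3, q4, q5}; now {q1, q3, q4, q5}.
Read '1': q1→{q1, q4}, q3→{q4}, q4→∅, q5→{q0, q1}; union {q0, q1, q4}; ε-closure = {q0, q1, q3, q4}.
Read '1': q0→{q2, q3}, q1→{q1, q4}, q3→{q4}, q4→∅; now {q1, q2, q3, q4}.
Read '0': q1→{q0, q4}, q2→∅, q3→{q3}, q4→{q4}; now {q0, q3, q4}.
Read '1': q0→{q2, q3}, q3→{q4}, q4→∅; now {q2, q3, q4}.
Read '1': q2→{q0}, q3→{q4}, q4→∅; now {q0, q4}.
The final set {q0, q4} contains no accepting state.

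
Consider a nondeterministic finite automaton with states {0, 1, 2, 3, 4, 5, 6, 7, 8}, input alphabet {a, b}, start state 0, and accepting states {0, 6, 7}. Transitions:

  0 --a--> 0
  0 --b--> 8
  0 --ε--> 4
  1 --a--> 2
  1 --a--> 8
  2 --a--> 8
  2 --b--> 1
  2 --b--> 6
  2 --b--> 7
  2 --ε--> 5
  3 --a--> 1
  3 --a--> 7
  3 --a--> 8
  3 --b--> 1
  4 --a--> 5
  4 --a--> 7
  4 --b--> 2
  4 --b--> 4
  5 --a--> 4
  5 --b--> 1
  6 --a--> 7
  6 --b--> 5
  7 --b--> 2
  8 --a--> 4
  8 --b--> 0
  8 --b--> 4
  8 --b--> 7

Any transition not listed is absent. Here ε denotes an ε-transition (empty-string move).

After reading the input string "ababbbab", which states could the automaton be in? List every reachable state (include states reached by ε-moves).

{0, 1, 2, 4, 5, 6, 7, 8}

Start: ε-closure({0}) = {0, 4}.
Read 'a': 0→{0}, 4→{5, 7}; union {0, 5, 7}; ε-closure = {0, 4, 5, 7}.
Read 'b': 0→{8}, 4→{2, 4}, 5→{1}, 7→{2}; union {1, 2, 4, 8}; ε-closure = {1, 2, 4, 5, 8}.
Read 'a': 1→{2, 8}, 2→{8}, 4→{5, 7}, 5→{4}, 8→{4}; now {2, 4, 5, 7, 8}.
Read 'b': 2→{1, 6, 7}, 4→{2, 4}, 5→{1}, 7→{2}, 8→{0, 4, 7}; union {0, 1, 2, 4, 6, 7}; ε-closure = {0, 1, 2, 4, 5, 6, 7}.
Read 'b': 0→{8}, 1→∅, 2→{1, 6, 7}, 4→{2, 4}, 5→{1}, 6→{5}, 7→{2}; now {1, 2, 4, 5, 6, 7, 8}.
Read 'b': 1→∅, 2→{1, 6, 7}, 4→{2, 4}, 5→{1}, 6→{5}, 7→{2}, 8→{0, 4, 7}; now {0, 1, 2, 4, 5, 6, 7}.
Read 'a': 0→{0}, 1→{2, 8}, 2→{8}, 4→{5, 7}, 5→{4}, 6→{7}, 7→∅; now {0, 2, 4, 5, 7, 8}.
Read 'b': 0→{8}, 2→{1, 6, 7}, 4→{2, 4}, 5→{1}, 7→{2}, 8→{0, 4, 7}; union {0, 1, 2, 4, 6, 7, 8}; ε-closure = {0, 1, 2, 4, 5, 6, 7, 8}.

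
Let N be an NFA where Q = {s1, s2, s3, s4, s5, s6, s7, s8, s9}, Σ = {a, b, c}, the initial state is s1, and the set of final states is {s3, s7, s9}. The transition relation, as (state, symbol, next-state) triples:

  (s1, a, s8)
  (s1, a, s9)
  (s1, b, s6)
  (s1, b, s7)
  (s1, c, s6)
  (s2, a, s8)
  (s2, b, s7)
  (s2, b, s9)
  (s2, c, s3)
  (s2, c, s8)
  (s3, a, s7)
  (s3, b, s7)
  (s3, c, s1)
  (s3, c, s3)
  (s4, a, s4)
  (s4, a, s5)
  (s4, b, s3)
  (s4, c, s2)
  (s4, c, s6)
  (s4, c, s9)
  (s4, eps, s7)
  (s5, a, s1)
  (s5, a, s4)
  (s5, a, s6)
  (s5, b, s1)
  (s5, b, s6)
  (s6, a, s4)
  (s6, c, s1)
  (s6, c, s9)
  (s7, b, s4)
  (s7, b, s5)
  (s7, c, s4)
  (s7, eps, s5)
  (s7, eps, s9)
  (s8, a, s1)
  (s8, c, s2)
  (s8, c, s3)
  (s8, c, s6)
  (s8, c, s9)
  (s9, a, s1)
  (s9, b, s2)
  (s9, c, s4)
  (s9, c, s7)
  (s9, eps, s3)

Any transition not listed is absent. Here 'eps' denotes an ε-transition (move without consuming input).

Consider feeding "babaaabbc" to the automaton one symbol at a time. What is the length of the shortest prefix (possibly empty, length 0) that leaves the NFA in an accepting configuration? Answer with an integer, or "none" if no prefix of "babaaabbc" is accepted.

1

Start in {s1}.
Read 'b': s1→{s6, s7}; union {s6, s7}; ε-closure = {s3, s5, s6, s7, s9}.
None of the earlier sets intersect F, but {s3, s5, s6, s7, s9} does.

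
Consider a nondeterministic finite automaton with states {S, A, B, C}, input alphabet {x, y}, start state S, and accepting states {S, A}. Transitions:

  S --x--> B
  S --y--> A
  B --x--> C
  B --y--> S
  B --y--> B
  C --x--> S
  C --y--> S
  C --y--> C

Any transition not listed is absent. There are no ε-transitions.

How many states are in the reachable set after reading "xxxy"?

Start in {S}.
Read 'x': S→{B}; now {B}.
Read 'x': B→{C}; now {C}.
Read 'x': C→{S}; now {S}.
Read 'y': S→{A}; now {A}.
That set has 1 state.

1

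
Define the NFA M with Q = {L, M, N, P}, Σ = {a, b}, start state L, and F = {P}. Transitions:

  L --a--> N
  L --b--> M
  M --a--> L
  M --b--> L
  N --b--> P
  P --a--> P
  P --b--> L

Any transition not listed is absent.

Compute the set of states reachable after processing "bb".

{L}

Start in {L}.
Read 'b': L→{M}; now {M}.
Read 'b': M→{L}; now {L}.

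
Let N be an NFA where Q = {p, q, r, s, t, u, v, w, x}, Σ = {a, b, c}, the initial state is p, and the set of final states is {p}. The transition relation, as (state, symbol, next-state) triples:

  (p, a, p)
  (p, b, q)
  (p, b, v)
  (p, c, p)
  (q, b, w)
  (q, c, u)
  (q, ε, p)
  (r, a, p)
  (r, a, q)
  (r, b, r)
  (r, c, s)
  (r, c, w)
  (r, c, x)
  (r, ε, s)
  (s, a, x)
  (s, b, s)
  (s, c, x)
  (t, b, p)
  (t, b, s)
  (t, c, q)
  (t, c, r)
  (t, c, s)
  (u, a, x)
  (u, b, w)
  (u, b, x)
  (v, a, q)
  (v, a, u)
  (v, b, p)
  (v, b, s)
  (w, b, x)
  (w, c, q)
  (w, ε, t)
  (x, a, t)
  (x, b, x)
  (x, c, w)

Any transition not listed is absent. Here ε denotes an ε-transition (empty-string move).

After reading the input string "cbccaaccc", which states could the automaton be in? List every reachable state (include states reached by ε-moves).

{p}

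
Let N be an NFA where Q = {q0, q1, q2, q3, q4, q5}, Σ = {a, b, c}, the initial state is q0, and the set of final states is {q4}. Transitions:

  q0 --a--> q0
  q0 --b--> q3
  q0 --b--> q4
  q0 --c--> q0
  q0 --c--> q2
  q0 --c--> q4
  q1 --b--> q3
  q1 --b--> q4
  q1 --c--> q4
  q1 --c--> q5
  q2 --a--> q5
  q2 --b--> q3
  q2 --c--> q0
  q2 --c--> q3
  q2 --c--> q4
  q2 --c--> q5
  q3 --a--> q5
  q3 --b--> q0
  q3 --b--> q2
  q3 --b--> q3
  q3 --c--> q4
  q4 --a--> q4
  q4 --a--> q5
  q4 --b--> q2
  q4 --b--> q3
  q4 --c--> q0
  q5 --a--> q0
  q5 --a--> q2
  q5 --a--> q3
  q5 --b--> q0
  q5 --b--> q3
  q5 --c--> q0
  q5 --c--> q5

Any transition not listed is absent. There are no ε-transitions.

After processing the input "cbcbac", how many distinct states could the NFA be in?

4

Start in {q0}.
Read 'c': {q0} → {q0, q2, q4}.
Read 'b': {q0, q2, q4} → {q2, q3, q4}.
Read 'c': {q2, q3, q4} → {q0, q3, q4, q5}.
Read 'b': {q0, q3, q4, q5} → {q0, q2, q3, q4}.
Read 'a': {q0, q2, q3, q4} → {q0, q4, q5}.
Read 'c': {q0, q4, q5} → {q0, q2, q4, q5}.
That set has 4 states.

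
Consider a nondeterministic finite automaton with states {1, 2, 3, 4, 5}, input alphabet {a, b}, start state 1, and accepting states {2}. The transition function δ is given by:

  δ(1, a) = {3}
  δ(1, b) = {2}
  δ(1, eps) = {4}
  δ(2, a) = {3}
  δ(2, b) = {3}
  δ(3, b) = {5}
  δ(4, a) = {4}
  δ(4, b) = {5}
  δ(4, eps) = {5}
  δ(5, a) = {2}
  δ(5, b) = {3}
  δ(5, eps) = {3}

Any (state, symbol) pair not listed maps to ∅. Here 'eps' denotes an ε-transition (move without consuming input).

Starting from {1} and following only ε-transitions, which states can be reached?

{1, 3, 4, 5}

Begin with {1}.
ε-move 1 → 4; add 4.
ε-move 4 → 5; add 5.
ε-move 5 → 3; add 3.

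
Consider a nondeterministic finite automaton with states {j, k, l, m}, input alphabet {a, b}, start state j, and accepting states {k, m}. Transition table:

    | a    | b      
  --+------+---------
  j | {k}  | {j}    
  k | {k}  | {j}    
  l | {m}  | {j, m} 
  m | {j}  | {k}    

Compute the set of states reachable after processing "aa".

{k}

Start in {j}.
Read 'a': j→{k}; now {k}.
Read 'a': k→{k}; now {k}.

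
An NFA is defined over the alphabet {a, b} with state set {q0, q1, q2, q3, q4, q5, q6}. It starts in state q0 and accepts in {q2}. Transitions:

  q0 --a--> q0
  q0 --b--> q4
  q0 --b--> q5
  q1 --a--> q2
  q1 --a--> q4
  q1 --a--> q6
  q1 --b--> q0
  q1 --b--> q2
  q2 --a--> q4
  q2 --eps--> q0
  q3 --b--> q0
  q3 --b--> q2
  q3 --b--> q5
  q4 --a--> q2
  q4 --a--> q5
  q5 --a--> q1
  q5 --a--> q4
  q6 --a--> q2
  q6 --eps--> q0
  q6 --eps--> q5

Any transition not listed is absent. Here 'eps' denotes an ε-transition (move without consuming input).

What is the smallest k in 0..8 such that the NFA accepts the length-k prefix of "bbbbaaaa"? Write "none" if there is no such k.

none

Start in {q0}.
Read 'b': {q0} → {q4, q5}.
Read 'b': {q4, q5} → ∅.
The set is empty and remains empty for the remaining 6 symbols.
No reachable set along the way intersects F.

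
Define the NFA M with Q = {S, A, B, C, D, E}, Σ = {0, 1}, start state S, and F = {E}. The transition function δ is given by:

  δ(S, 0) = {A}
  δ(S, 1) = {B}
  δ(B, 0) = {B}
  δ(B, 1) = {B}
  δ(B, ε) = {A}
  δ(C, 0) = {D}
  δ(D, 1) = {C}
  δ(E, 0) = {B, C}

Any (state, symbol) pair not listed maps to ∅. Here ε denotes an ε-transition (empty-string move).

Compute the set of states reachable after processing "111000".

Start in {S}.
Read '1': {S} → {A, B}.
Read '1': {A, B} → {A, B}.
Read '1': {A, B} → {A, B}.
Read '0': {A, B} → {A, B}.
Read '0': {A, B} → {A, B}.
Read '0': {A, B} → {A, B}.

{A, B}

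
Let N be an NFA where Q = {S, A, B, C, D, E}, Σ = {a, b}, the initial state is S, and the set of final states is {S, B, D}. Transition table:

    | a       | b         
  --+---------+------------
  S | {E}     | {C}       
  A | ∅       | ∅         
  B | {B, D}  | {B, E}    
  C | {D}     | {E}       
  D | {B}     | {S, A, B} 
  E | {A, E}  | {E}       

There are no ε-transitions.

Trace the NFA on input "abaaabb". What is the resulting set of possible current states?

Start in {S}.
Read 'a': S→{E}; now {E}.
Read 'b': E→{E}; now {E}.
Read 'a': E→{A, E}; now {A, E}.
Read 'a': A→∅, E→{A, E}; now {A, E}.
Read 'a': A→∅, E→{A, E}; now {A, E}.
Read 'b': A→∅, E→{E}; now {E}.
Read 'b': E→{E}; now {E}.

{E}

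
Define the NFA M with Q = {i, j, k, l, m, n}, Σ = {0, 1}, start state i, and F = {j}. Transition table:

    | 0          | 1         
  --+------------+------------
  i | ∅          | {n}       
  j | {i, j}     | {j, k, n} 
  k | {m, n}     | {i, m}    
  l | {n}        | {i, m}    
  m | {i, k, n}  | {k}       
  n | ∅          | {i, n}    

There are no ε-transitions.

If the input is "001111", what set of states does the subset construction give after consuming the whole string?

Start in {i}.
Read '0': {i} → ∅.
The set is empty and remains empty for the remaining 5 symbols.

∅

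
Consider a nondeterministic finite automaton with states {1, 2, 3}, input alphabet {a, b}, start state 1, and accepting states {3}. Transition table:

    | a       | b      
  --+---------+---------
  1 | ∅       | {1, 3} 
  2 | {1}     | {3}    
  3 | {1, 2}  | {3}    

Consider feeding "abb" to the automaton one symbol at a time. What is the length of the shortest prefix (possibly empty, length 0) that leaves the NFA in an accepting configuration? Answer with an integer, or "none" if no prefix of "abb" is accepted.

none

Start in {1}.
Read 'a': {1} → ∅.
The set is empty and remains empty for the remaining 2 symbols.
No reachable set along the way intersects F.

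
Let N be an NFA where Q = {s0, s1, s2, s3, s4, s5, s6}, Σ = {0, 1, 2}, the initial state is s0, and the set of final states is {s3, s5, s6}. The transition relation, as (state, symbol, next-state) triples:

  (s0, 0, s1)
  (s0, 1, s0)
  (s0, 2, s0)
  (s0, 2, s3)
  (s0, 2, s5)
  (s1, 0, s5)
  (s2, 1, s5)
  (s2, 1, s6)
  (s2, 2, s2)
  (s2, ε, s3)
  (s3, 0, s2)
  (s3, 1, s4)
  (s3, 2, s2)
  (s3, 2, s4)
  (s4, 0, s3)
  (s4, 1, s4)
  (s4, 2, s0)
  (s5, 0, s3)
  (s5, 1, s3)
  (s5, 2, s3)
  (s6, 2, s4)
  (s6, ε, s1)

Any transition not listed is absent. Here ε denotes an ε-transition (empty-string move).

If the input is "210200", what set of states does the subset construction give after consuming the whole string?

{s2, s3}

Start in {s0}.
Read '2': s0→{s0, s3, s5}; now {s0, s3, s5}.
Read '1': s0→{s0}, s3→{s4}, s5→{s3}; now {s0, s3, s4}.
Read '0': s0→{s1}, s3→{s2}, s4→{s3}; now {s1, s2, s3}.
Read '2': s1→∅, s2→{s2}, s3→{s2, s4}; union {s2, s4}; ε-closure = {s2, s3, s4}.
Read '0': s2→∅, s3→{s2}, s4→{s3}; now {s2, s3}.
Read '0': s2→∅, s3→{s2}; union {s2}; ε-closure = {s2, s3}.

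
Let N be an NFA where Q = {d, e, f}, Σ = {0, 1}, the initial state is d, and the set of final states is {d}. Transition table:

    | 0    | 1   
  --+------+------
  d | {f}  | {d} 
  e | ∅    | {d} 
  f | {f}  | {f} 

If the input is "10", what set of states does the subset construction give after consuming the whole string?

Start in {d}.
Read '1': {d} → {d}.
Read '0': {d} → {f}.

{f}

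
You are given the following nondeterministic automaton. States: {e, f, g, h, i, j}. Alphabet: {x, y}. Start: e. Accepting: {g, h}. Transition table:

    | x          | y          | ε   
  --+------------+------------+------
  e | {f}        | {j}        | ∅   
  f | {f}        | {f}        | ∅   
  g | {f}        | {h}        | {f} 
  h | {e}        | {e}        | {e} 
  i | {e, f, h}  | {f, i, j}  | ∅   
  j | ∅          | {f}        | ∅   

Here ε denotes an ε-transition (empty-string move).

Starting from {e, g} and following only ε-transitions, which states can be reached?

{e, f, g}

Begin with {e, g}.
ε-move g → f; add f.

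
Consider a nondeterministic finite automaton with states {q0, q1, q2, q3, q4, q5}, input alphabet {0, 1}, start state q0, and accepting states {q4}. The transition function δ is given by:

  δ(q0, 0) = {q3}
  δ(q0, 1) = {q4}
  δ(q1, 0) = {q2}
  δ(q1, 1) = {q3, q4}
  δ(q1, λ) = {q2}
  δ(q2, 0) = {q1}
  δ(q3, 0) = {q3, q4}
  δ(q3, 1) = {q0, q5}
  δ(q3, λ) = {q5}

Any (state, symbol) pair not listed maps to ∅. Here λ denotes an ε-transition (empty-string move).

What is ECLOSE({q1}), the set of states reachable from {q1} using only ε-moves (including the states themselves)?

Begin with {q1}.
ε-move q1 → q2; add q2.

{q1, q2}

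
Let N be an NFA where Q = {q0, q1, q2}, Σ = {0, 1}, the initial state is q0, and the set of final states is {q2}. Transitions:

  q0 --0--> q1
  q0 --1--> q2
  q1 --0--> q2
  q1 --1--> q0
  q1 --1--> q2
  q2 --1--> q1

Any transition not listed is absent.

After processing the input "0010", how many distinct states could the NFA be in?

1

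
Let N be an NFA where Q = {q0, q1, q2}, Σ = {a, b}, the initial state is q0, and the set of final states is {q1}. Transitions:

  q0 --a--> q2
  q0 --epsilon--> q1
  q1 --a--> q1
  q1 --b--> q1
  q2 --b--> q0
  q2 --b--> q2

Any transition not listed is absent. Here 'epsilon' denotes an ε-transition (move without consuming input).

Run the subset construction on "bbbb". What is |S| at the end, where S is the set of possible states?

Start: ε-closure({q0}) = {q0, q1}.
Read 'b': q0→∅, q1→{q1}; now {q1}.
Read 'b': q1→{q1}; now {q1}.
Read 'b': q1→{q1}; now {q1}.
Read 'b': q1→{q1}; now {q1}.
That set has 1 state.

1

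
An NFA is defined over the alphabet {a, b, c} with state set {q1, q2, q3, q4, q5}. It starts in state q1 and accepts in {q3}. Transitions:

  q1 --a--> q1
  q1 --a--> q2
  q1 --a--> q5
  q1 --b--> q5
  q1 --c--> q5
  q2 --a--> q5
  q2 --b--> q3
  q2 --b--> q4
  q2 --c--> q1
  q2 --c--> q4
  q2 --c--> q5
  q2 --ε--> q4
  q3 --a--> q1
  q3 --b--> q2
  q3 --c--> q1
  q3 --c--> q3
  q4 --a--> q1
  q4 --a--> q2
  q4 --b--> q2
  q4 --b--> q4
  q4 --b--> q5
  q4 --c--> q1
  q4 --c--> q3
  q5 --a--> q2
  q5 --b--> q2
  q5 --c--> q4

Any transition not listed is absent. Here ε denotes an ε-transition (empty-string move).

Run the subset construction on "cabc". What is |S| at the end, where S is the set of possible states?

Start in {q1}.
Read 'c': q1→{q5}; now {q5}.
Read 'a': q5→{q2}; union {q2}; ε-closure = {q2, q4}.
Read 'b': q2→{q3, q4}, q4→{q2, q4, q5}; now {q2, q3, q4, q5}.
Read 'c': q2→{q1, q4, q5}, q3→{q1, q3}, q4→{q1, q3}, q5→{q4}; now {q1, q3, q4, q5}.
That set has 4 states.

4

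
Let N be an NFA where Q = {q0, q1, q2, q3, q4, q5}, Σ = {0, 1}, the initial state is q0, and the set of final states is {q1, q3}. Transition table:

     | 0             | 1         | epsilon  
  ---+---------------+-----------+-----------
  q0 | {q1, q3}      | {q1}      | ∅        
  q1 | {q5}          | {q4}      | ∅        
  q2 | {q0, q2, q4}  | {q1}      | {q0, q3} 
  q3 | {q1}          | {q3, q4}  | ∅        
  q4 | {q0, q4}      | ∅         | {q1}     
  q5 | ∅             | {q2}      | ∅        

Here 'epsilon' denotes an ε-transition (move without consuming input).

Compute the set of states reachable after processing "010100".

{q0, q1, q2, q3, q4, q5}

Start in {q0}.
Read '0': {q0} → {q1, q3}.
Read '1': {q1, q3} → {q1, q3, q4}.
Read '0': {q1, q3, q4} → {q0, q1, q4, q5}.
Read '1': {q0, q1, q4, q5} → {q0, q1, q2, q3, q4}.
Read '0': {q0, q1, q2, q3, q4} → {q0, q1, q2, q3, q4, q5}.
Read '0': {q0, q1, q2, q3, q4, q5} → {q0, q1, q2, q3, q4, q5}.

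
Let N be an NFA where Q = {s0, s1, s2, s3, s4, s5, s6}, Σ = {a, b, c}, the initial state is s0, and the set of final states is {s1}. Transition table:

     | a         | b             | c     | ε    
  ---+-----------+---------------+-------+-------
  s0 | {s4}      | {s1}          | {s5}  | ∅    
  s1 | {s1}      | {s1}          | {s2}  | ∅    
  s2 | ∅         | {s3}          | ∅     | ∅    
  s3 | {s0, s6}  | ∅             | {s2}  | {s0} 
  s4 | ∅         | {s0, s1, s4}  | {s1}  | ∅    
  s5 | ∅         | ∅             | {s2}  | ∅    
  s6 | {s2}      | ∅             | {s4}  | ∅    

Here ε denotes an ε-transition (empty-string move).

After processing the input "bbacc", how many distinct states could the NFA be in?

Start in {s0}.
Read 'b': {s0} → {s1}.
Read 'b': {s1} → {s1}.
Read 'a': {s1} → {s1}.
Read 'c': {s1} → {s2}.
Read 'c': {s2} → ∅.
That set has 0 states.

0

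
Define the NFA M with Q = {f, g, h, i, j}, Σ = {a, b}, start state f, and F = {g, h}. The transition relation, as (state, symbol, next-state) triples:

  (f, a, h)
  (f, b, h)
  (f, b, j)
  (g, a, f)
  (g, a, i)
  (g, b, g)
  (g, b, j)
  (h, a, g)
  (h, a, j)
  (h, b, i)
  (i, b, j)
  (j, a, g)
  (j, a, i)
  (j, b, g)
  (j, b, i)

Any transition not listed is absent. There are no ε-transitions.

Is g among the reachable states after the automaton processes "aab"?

Yes

Start in {f}.
Read 'a': f→{h}; now {h}.
Read 'a': h→{g, j}; now {g, j}.
Read 'b': g→{g, j}, j→{g, i}; now {g, i, j}.
State g is in {g, i, j}.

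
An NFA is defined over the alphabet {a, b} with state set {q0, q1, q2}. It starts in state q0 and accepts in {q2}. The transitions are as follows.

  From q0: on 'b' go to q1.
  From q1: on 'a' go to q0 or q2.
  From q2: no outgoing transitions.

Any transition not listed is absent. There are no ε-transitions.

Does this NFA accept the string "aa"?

Start in {q0}.
Read 'a': {q0} → ∅.
The set is empty and remains empty for the remaining 1 symbol.
The final set ∅ contains no accepting state.

No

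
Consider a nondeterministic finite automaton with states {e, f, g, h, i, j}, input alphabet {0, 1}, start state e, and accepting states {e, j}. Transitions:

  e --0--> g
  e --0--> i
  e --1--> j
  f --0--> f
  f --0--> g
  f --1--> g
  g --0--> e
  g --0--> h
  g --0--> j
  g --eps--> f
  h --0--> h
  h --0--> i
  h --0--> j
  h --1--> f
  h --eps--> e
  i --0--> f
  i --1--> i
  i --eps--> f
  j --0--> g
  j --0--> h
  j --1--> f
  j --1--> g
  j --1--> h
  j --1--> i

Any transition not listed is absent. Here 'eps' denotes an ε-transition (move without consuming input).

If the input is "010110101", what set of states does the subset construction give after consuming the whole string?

Start in {e}.
Read '0': e→{g, i}; union {g, i}; ε-closure = {f, g, i}.
Read '1': f→{g}, g→∅, i→{i}; union {g, i}; ε-closure = {f, g, i}.
Read '0': f→{f, g}, g→{e, h, j}, i→{f}; now {e, f, g, h, j}.
Read '1': e→{j}, f→{g}, g→∅, h→{f}, j→{f, g, h, i}; union {f, g, h, i, j}; ε-closure = {e, f, g, h, i, j}.
Read '1': e→{j}, f→{g}, g→∅, h→{f}, i→{i}, j→{f, g, h, i}; union {f, g, h, i, j}; ε-closure = {e, f, g, h, i, j}.
Read '0': e→{g, i}, f→{f, g}, g→{e, h, j}, h→{h, i, j}, i→{f}, j→{g, h}; now {e, f, g, h, i, j}.
Read '1': e→{j}, f→{g}, g→∅, h→{f}, i→{i}, j→{f, g, h, i}; union {f, g, h, i, j}; ε-closure = {e, f, g, h, i, j}.
Read '0': e→{g, i}, f→{f, g}, g→{e, h, j}, h→{h, i, j}, i→{f}, j→{g, h}; now {e, f, g, h, i, j}.
Read '1': e→{j}, f→{g}, g→∅, h→{f}, i→{i}, j→{f, g, h, i}; union {f, g, h, i, j}; ε-closure = {e, f, g, h, i, j}.

{e, f, g, h, i, j}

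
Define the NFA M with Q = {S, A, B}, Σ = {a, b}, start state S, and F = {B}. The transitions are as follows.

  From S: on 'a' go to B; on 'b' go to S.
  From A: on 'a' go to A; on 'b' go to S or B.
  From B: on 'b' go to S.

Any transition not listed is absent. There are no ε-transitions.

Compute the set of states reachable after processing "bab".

Start in {S}.
Read 'b': {S} → {S}.
Read 'a': {S} → {B}.
Read 'b': {B} → {S}.

{S}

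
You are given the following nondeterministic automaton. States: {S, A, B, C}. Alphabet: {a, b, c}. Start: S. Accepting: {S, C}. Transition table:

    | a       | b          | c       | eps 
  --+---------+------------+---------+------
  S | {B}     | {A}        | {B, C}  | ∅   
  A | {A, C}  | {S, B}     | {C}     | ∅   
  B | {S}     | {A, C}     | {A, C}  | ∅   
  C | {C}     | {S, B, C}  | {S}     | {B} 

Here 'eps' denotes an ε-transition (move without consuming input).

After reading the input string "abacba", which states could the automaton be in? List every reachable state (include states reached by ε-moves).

{S, A, B, C}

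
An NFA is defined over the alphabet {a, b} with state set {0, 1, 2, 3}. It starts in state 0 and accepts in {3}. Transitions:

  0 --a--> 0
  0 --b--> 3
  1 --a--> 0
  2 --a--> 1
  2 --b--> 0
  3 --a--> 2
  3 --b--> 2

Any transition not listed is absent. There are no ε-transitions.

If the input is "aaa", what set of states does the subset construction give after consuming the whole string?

Start in {0}.
Read 'a': 0→{0}; now {0}.
Read 'a': 0→{0}; now {0}.
Read 'a': 0→{0}; now {0}.

{0}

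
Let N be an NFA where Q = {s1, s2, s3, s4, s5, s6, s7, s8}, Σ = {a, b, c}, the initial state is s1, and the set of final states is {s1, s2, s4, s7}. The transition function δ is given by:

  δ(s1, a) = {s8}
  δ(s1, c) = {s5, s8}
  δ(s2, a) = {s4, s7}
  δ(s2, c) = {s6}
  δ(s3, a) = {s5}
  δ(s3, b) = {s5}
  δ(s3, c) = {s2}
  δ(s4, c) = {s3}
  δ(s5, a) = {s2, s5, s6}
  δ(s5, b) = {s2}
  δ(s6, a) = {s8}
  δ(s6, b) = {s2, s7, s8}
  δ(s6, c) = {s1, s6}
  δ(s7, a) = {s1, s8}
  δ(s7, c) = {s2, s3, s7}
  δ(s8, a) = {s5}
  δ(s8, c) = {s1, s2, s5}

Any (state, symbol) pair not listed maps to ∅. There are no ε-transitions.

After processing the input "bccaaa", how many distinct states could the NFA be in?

Start in {s1}.
Read 'b': {s1} → ∅.
The set is empty and remains empty for the remaining 5 symbols.
That set has 0 states.

0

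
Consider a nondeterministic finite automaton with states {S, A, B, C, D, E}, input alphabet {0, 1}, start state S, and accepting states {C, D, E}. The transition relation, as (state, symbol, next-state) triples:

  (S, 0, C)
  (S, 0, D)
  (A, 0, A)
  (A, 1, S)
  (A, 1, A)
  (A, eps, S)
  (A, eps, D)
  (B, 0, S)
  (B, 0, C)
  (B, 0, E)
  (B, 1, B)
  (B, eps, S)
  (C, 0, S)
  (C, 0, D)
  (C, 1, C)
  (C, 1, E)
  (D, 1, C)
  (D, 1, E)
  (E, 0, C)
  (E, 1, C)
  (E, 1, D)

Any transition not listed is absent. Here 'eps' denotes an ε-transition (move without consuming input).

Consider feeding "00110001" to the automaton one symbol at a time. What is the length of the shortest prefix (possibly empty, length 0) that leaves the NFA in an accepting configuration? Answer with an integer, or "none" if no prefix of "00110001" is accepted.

1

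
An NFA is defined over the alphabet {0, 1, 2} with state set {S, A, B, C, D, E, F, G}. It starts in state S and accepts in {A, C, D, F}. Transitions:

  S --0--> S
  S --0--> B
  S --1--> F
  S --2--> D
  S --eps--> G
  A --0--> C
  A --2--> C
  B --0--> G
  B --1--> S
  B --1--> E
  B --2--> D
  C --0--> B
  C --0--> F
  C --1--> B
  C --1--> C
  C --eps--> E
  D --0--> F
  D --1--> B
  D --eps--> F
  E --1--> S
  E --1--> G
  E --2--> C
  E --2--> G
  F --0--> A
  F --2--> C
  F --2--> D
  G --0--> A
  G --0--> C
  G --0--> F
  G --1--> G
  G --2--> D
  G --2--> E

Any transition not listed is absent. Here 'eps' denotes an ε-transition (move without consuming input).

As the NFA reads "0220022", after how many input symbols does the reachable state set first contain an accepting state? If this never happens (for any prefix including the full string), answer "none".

1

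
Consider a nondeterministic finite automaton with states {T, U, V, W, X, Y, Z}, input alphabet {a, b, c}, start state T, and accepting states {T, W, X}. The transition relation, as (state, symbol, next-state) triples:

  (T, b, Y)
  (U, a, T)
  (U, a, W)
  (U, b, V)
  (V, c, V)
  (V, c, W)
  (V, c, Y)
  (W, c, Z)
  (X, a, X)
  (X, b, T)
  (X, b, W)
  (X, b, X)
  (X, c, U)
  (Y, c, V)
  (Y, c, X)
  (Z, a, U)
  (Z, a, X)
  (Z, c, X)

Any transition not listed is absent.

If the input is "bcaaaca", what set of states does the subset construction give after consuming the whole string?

Start in {T}.
Read 'b': {T} → {Y}.
Read 'c': {Y} → {V, X}.
Read 'a': {V, X} → {X}.
Read 'a': {X} → {X}.
Read 'a': {X} → {X}.
Read 'c': {X} → {U}.
Read 'a': {U} → {T, W}.

{T, W}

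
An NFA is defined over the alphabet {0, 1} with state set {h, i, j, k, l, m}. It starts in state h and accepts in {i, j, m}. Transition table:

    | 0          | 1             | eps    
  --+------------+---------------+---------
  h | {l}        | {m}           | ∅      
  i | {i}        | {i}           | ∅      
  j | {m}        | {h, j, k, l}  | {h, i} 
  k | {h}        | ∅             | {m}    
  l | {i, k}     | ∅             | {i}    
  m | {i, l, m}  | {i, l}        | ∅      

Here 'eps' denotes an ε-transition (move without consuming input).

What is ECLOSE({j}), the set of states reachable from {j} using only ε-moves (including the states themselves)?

Begin with {j}.
ε-move j → h; add h.
ε-move j → i; add i.

{h, i, j}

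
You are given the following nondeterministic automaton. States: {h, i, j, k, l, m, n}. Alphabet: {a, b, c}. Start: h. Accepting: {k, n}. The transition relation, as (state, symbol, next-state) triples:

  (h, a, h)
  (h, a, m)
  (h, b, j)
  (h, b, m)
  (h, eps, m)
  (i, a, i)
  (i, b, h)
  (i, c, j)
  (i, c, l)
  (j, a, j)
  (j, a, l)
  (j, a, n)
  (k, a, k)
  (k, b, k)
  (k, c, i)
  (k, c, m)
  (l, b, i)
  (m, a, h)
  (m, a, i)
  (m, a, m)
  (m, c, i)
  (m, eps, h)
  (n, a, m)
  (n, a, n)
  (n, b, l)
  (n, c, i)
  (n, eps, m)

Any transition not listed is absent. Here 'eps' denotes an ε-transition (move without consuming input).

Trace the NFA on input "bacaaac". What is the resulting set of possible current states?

Start: ε-closure({h}) = {h, m}.
Read 'b': {h, m} → {h, j, m}.
Read 'a': {h, j, m} → {h, i, j, l, m, n}.
Read 'c': {h, i, j, l, m, n} → {i, j, l}.
Read 'a': {i, j, l} → {h, i, j, l, m, n}.
Read 'a': {h, i, j, l, m, n} → {h, i, j, l, m, n}.
Read 'a': {h, i, j, l, m, n} → {h, i, j, l, m, n}.
Read 'c': {h, i, j, l, m, n} → {i, j, l}.

{i, j, l}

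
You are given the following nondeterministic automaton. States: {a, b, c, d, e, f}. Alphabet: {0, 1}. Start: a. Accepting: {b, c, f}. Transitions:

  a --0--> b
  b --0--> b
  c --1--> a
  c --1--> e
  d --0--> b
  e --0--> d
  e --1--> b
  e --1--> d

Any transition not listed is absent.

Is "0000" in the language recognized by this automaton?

Start in {a}.
Read '0': {a} → {b}.
Read '0': {b} → {b}.
Read '0': {b} → {b}.
Read '0': {b} → {b}.
The final set {b} contains the accepting state b.

Yes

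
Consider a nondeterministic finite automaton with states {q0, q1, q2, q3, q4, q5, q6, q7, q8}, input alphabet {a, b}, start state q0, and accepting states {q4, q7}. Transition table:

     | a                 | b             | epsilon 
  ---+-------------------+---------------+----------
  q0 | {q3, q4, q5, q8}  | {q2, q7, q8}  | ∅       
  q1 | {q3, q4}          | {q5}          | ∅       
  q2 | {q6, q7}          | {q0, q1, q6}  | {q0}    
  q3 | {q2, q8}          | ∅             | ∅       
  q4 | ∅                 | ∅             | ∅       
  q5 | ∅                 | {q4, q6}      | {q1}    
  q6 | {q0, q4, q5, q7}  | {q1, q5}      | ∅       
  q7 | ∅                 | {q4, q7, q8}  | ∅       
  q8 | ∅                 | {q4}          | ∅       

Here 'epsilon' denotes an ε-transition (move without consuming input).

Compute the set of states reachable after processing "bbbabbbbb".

Start in {q0}.
Read 'b': q0→{q2, q7, q8}; union {q2, q7, q8}; ε-closure = {q0, q2, q7, q8}.
Read 'b': q0→{q2, q7, q8}, q2→{q0, q1, q6}, q7→{q4, q7, q8}, q8→{q4}; now {q0, q1, q2, q4, q6, q7, q8}.
Read 'b': q0→{q2, q7, q8}, q1→{q5}, q2→{q0, q1, q6}, q4→∅, q6→{q1, q5}, q7→{q4, q7, q8}, q8→{q4}; now {q0, q1, q2, q4, q5, q6, q7, q8}.
Read 'a': q0→{q3, q4, q5, q8}, q1→{q3, q4}, q2→{q6, q7}, q4→∅, q5→∅, q6→{q0, q4, q5, q7}, q7→∅, q8→∅; union {q0, q3, q4, q5, q6, q7, q8}; ε-closure = {q0, q1, q3, q4, q5, q6, q7, q8}.
Read 'b': q0→{q2, q7, q8}, q1→{q5}, q3→∅, q4→∅, q5→{q4, q6}, q6→{q1, q5}, q7→{q4, q7, q8}, q8→{q4}; union {q1, q2, q4, q5, q6, q7, q8}; ε-closure = {q0, q1, q2, q4, q5, q6, q7, q8}.
Read 'b': q0→{q2, q7, q8}, q1→{q5}, q2→{q0, q1, q6}, q4→∅, q5→{q4, q6}, q6→{q1, q5}, q7→{q4, q7, q8}, q8→{q4}; now {q0, q1, q2, q4, q5, q6, q7, q8}.
Read 'b': q0→{q2, q7, q8}, q1→{q5}, q2→{q0, q1, q6}, q4→∅, q5→{q4, q6}, q6→{q1, q5}, q7→{q4, q7, q8}, q8→{q4}; now {q0, q1, q2, q4, q5, q6, q7, q8}.
Read 'b': q0→{q2, q7, q8}, q1→{q5}, q2→{q0, q1, q6}, q4→∅, q5→{q4, q6}, q6→{q1, q5}, q7→{q4, q7, q8}, q8→{q4}; now {q0, q1, q2, q4, q5, q6, q7, q8}.
Read 'b': q0→{q2, q7, q8}, q1→{q5}, q2→{q0, q1, q6}, q4→∅, q5→{q4, q6}, q6→{q1, q5}, q7→{q4, q7, q8}, q8→{q4}; now {q0, q1, q2, q4, q5, q6, q7, q8}.

{q0, q1, q2, q4, q5, q6, q7, q8}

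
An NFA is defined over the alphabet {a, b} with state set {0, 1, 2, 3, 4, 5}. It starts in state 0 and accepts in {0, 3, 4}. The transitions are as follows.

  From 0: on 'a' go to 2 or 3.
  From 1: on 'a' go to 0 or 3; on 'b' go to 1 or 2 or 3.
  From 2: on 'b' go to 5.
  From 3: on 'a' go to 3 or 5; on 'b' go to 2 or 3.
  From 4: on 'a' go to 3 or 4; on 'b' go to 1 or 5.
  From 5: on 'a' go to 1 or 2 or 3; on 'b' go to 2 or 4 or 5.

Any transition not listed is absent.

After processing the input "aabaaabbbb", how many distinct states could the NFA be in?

5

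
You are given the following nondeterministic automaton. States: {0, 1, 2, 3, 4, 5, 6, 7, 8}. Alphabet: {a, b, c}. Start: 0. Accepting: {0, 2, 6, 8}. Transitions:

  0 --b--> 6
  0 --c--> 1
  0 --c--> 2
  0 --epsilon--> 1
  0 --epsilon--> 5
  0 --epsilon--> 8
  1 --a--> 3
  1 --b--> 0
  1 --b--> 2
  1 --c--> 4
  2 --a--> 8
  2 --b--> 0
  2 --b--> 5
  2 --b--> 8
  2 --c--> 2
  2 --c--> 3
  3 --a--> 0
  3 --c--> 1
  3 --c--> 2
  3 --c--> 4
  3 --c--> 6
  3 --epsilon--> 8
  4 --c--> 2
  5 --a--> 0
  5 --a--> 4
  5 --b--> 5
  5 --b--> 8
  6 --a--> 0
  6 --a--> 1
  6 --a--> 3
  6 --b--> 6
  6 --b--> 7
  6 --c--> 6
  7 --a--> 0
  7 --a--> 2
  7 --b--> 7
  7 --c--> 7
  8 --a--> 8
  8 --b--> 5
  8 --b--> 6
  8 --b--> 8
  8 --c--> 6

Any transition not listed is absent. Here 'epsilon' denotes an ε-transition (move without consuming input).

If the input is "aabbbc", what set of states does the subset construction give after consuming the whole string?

{1, 2, 3, 4, 6, 7, 8}

Start: ε-closure({0}) = {0, 1, 5, 8}.
Read 'a': {0, 1, 5, 8} → {0, 1, 3, 4, 5, 8}.
Read 'a': {0, 1, 3, 4, 5, 8} → {0, 1, 3, 4, 5, 8}.
Read 'b': {0, 1, 3, 4, 5, 8} → {0, 1, 2, 5, 6, 8}.
Read 'b': {0, 1, 2, 5, 6, 8} → {0, 1, 2, 5, 6, 7, 8}.
Read 'b': {0, 1, 2, 5, 6, 7, 8} → {0, 1, 2, 5, 6, 7, 8}.
Read 'c': {0, 1, 2, 5, 6, 7, 8} → {1, 2, 3, 4, 6, 7, 8}.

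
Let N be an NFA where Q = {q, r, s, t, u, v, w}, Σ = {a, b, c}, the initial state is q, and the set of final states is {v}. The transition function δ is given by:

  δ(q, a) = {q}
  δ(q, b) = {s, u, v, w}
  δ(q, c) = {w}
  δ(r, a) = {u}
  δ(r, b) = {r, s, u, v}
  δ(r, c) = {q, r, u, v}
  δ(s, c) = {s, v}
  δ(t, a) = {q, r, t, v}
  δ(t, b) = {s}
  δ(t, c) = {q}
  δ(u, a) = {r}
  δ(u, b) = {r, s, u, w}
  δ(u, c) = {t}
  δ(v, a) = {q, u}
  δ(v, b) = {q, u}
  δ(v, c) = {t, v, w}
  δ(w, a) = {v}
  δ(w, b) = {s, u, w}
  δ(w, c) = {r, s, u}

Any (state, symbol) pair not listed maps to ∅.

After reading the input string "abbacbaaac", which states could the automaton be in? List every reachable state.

{q, r, t, u, v, w}

Start in {q}.
Read 'a': {q} → {q}.
Read 'b': {q} → {s, u, v, w}.
Read 'b': {s, u, v, w} → {q, r, s, u, w}.
Read 'a': {q, r, s, u, w} → {q, r, u, v}.
Read 'c': {q, r, u, v} → {q, r, t, u, v, w}.
Read 'b': {q, r, t, u, v, w} → {q, r, s, u, v, w}.
Read 'a': {q, r, s, u, v, w} → {q, r, u, v}.
Read 'a': {q, r, u, v} → {q, r, u}.
Read 'a': {q, r, u} → {q, r, u}.
Read 'c': {q, r, u} → {q, r, t, u, v, w}.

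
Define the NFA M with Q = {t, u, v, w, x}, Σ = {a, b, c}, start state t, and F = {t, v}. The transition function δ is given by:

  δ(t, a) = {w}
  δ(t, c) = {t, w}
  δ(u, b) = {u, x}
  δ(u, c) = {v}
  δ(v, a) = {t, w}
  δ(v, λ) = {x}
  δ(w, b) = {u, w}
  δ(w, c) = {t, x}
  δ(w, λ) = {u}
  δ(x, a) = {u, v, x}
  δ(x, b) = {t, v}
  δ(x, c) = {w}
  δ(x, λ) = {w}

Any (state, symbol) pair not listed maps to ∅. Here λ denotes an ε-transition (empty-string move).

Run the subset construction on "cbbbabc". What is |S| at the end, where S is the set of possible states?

5

Start in {t}.
Read 'c': {t} → {t, u, w}.
Read 'b': {t, u, w} → {u, w, x}.
Read 'b': {u, w, x} → {t, u, v, w, x}.
Read 'b': {t, u, v, w, x} → {t, u, v, w, x}.
Read 'a': {t, u, v, w, x} → {t, u, v, w, x}.
Read 'b': {t, u, v, w, x} → {t, u, v, w, x}.
Read 'c': {t, u, v, w, x} → {t, u, v, w, x}.
That set has 5 states.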